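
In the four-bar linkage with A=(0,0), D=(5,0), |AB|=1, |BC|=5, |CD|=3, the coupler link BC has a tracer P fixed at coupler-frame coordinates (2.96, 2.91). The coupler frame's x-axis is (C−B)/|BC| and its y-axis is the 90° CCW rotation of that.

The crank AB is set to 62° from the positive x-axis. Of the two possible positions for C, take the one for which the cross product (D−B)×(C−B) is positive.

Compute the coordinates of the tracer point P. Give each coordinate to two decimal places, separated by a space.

1.92 4.77

A=(0,0), D=(5.00,0)
B = A + 1.00·(cos62°, sin62°) = (0.4695, 0.8829)
|BD| = 4.6158
circle(B,5.00) ∩ circle(D,3.00): a=4.0411, h=2.9444
  candidates: C₊=(4.9992,3.0000) cross=13.591; C₋=(3.8727,-2.7801) cross=-13.591
  mode + wants cross > 0 → take C=(4.9992,3.0000) (cross=13.591)
ex = (C−B)/|BC| = (0.9059,0.4234); ey = (-0.4234,0.9059)
P = B + 2.96·ex + 2.91·ey = (1.9189,4.7725)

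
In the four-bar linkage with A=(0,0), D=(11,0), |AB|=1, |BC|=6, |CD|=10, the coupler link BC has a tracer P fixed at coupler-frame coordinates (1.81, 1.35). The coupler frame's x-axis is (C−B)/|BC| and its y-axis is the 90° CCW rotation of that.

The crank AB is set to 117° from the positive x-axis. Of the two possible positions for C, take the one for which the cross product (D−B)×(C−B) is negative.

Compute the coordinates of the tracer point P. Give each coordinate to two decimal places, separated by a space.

1.54 -0.18

A=(0,0), D=(11.00,0)
B = A + 1.00·(cos117°, sin117°) = (-0.4540, 0.8910)
|BD| = 11.4886
circle(B,6.00) ∩ circle(D,10.00): a=2.9589, h=5.2197
  candidates: C₊=(2.9008,5.8655) cross=59.966; C₋=(2.0912,-4.5424) cross=-59.966
  mode - wants cross < 0 → take C=(2.0912,-4.5424) (cross=-59.966)
ex = (C−B)/|BC| = (0.4242,-0.9056); ey = (0.9056,0.4242)
P = B + 1.81·ex + 1.35·ey = (1.5363,-0.1754)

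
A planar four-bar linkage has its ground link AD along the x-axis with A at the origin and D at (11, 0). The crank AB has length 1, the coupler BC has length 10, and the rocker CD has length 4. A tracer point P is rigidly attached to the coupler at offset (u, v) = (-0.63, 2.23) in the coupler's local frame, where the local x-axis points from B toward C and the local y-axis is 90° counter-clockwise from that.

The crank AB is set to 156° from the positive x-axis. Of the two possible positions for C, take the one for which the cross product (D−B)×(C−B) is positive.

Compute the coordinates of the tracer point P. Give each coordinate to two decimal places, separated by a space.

-2.15 2.37

A=(0,0), D=(11.00,0)
B = A + 1.00·(cos156°, sin156°) = (-0.9135, 0.4067)
|BD| = 11.9205
circle(B,10.00) ∩ circle(D,4.00): a=9.4836, h=3.1720
  candidates: C₊=(8.6728,3.2533) cross=37.812; C₋=(8.4563,-3.0870) cross=-37.812
  mode + wants cross > 0 → take C=(8.6728,3.2533) (cross=37.812)
ex = (C−B)/|BC| = (0.9586,0.2847); ey = (-0.2847,0.9586)
P = B + -0.63·ex + 2.23·ey = (-2.1523,2.3651)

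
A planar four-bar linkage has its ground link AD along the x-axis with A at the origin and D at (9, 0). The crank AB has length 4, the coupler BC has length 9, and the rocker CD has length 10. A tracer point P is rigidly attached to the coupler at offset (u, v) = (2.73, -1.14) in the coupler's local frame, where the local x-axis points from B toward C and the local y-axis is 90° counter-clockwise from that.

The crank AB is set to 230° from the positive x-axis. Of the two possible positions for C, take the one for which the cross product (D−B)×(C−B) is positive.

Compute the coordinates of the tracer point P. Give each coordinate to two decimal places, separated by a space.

-0.55 -0.90

A=(0,0), D=(9.00,0)
B = A + 4.00·(cos230°, sin230°) = (-2.5712, -3.0642)
|BD| = 11.9700
circle(B,9.00) ∩ circle(D,10.00): a=5.1913, h=7.3519
  candidates: C₊=(0.5652,5.3716) cross=88.002; C₋=(4.3292,-8.8422) cross=-88.002
  mode + wants cross > 0 → take C=(0.5652,5.3716) (cross=88.002)
ex = (C−B)/|BC| = (0.3485,0.9373); ey = (-0.9373,0.3485)
P = B + 2.73·ex + -1.14·ey = (-0.5512,-0.9026)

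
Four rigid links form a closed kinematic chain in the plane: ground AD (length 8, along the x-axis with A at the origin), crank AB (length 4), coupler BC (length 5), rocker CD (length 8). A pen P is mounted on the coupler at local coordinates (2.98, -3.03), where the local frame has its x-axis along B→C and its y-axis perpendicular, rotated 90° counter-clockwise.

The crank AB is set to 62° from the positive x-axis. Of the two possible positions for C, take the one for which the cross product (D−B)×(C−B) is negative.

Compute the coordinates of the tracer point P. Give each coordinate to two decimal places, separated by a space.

A=(0,0), D=(8.00,0)
B = A + 4.00·(cos62°, sin62°) = (1.8779, 3.5318)
|BD| = 7.0678
circle(B,5.00) ∩ circle(D,8.00): a=0.7749, h=4.9396
  candidates: C₊=(5.0174,7.4232) cross=34.912; C₋=(0.0808,-1.1341) cross=-34.912
  mode - wants cross < 0 → take C=(0.0808,-1.1341) (cross=-34.912)
ex = (C−B)/|BC| = (-0.3594,-0.9332); ey = (0.9332,-0.3594)
P = B + 2.98·ex + -3.03·ey = (-2.0207,1.8400)

-2.02 1.84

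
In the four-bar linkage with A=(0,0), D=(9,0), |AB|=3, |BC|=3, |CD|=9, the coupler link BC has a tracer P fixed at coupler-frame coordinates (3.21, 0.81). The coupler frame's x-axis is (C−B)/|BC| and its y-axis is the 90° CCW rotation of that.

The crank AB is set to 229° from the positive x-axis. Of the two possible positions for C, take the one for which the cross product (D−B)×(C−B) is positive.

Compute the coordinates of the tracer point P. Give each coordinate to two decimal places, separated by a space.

A=(0,0), D=(9.00,0)
B = A + 3.00·(cos229°, sin229°) = (-1.9682, -2.2641)
|BD| = 11.1994
circle(B,3.00) ∩ circle(D,9.00): a=2.3853, h=1.8195
  candidates: C₊=(0.0000,-0.0000) cross=20.377; C₋=(0.7357,-3.5638) cross=-20.377
  mode + wants cross > 0 → take C=(0.0000,-0.0000) (cross=20.377)
ex = (C−B)/|BC| = (0.6561,0.7547); ey = (-0.7547,0.6561)
P = B + 3.21·ex + 0.81·ey = (-0.4735,0.6899)

-0.47 0.69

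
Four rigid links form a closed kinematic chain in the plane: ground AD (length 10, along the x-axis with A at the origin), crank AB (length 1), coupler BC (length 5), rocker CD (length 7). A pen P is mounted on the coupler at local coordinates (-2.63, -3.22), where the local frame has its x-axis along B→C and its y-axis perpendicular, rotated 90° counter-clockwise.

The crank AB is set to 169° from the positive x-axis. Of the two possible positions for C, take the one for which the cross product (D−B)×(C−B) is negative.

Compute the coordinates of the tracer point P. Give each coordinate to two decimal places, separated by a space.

A=(0,0), D=(10.00,0)
B = A + 1.00·(cos169°, sin169°) = (-0.9816, 0.1908)
|BD| = 10.9833
circle(B,5.00) ∩ circle(D,7.00): a=4.3991, h=2.3766
  candidates: C₊=(3.4581,2.4906) cross=26.103; C₋=(3.3755,-2.2618) cross=-26.103
  mode - wants cross < 0 → take C=(3.3755,-2.2618) (cross=-26.103)
ex = (C−B)/|BC| = (0.8714,-0.4905); ey = (0.4905,0.8714)
P = B + -2.63·ex + -3.22·ey = (-4.8530,-1.3251)

-4.85 -1.33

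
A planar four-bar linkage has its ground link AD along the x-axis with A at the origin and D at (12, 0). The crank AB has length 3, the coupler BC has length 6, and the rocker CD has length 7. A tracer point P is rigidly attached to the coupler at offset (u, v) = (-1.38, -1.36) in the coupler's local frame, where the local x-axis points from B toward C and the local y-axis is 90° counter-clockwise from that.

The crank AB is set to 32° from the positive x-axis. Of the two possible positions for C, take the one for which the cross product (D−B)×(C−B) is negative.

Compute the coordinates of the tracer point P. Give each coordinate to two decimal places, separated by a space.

0.65 1.98

A=(0,0), D=(12.00,0)
B = A + 3.00·(cos32°, sin32°) = (2.5441, 1.5898)
|BD| = 9.5886
circle(B,6.00) ∩ circle(D,7.00): a=4.1164, h=4.3652
  candidates: C₊=(7.3273,5.2121) cross=41.856; C₋=(5.8798,-3.3976) cross=-41.856
  mode - wants cross < 0 → take C=(5.8798,-3.3976) (cross=-41.856)
ex = (C−B)/|BC| = (0.5559,-0.8312); ey = (0.8312,0.5559)
P = B + -1.38·ex + -1.36·ey = (0.6465,1.9808)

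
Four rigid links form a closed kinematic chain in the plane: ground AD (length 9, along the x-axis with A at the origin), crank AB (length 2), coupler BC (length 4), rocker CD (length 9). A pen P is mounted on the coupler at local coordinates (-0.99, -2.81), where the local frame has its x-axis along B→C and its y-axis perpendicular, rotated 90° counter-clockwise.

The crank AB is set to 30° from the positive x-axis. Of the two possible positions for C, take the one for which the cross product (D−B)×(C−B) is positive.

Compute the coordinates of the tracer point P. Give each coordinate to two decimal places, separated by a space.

4.59 0.17

A=(0,0), D=(9.00,0)
B = A + 2.00·(cos30°, sin30°) = (1.7321, 1.0000)
|BD| = 7.3364
circle(B,4.00) ∩ circle(D,9.00): a=-0.7617, h=3.9268
  candidates: C₊=(1.5127,4.9940) cross=28.809; C₋=(0.4422,-2.7863) cross=-28.809
  mode + wants cross > 0 → take C=(1.5127,4.9940) (cross=28.809)
ex = (C−B)/|BC| = (-0.0548,0.9985); ey = (-0.9985,-0.0548)
P = B + -0.99·ex + -2.81·ey = (4.5921,0.1656)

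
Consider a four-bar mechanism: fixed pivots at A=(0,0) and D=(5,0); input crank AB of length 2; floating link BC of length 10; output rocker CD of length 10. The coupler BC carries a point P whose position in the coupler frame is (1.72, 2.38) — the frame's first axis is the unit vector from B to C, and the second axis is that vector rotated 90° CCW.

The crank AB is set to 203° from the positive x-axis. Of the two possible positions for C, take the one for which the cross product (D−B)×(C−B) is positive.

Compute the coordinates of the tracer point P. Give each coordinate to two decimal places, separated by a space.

A=(0,0), D=(5.00,0)
B = A + 2.00·(cos203°, sin203°) = (-1.8410, -0.7815)
|BD| = 6.8855
circle(B,10.00) ∩ circle(D,10.00): a=3.4427, h=9.3887
  candidates: C₊=(0.5139,8.9373) cross=64.646; C₋=(2.6451,-9.7188) cross=-64.646
  mode + wants cross > 0 → take C=(0.5139,8.9373) (cross=64.646)
ex = (C−B)/|BC| = (0.2355,0.9719); ey = (-0.9719,0.2355)
P = B + 1.72·ex + 2.38·ey = (-3.7490,1.4506)

-3.75 1.45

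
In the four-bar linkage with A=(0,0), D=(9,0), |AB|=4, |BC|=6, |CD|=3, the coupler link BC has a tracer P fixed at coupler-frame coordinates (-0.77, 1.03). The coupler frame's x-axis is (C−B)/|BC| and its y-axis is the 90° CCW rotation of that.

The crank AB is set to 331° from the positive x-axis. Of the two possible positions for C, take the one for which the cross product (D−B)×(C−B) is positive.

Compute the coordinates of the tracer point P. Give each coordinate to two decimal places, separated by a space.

A=(0,0), D=(9.00,0)
B = A + 4.00·(cos331°, sin331°) = (3.4985, -1.9392)
|BD| = 5.8333
circle(B,6.00) ∩ circle(D,3.00): a=5.2309, h=2.9389
  candidates: C₊=(7.4549,2.5715) cross=17.144; C₋=(9.4089,-2.9720) cross=-17.144
  mode + wants cross > 0 → take C=(7.4549,2.5715) (cross=17.144)
ex = (C−B)/|BC| = (0.6594,0.7518); ey = (-0.7518,0.6594)
P = B + -0.77·ex + 1.03·ey = (2.2164,-1.8389)

2.22 -1.84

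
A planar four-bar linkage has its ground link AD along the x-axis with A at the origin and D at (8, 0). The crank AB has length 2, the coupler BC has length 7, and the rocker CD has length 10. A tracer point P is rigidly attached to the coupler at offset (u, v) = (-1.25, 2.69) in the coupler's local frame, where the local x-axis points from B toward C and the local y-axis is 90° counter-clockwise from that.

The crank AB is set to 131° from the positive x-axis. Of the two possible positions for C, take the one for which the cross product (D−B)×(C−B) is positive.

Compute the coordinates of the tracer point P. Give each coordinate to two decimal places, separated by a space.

-4.28 1.56

A=(0,0), D=(8.00,0)
B = A + 2.00·(cos131°, sin131°) = (-1.3121, 1.5094)
|BD| = 9.4337
circle(B,7.00) ∩ circle(D,10.00): a=2.0137, h=6.7041
  candidates: C₊=(1.7484,7.8049) cross=63.244; C₋=(-0.3970,-5.4305) cross=-63.244
  mode + wants cross > 0 → take C=(1.7484,7.8049) (cross=63.244)
ex = (C−B)/|BC| = (0.4372,0.8994); ey = (-0.8994,0.4372)
P = B + -1.25·ex + 2.69·ey = (-4.2779,1.5613)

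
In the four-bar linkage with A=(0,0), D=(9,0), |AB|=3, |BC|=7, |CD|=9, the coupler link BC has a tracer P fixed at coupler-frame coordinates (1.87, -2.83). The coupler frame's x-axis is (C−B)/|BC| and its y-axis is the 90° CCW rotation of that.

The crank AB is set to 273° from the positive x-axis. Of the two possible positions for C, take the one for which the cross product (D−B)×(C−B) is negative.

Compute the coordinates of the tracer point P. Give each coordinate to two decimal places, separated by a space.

A=(0,0), D=(9.00,0)
B = A + 3.00·(cos273°, sin273°) = (0.1570, -2.9959)
|BD| = 9.3367
circle(B,7.00) ∩ circle(D,9.00): a=2.9547, h=6.3459
  candidates: C₊=(0.9192,3.9625) cross=59.249; C₋=(4.9917,-8.0581) cross=-59.249
  mode - wants cross < 0 → take C=(4.9917,-8.0581) (cross=-59.249)
ex = (C−B)/|BC| = (0.6907,-0.7232); ey = (0.7232,0.6907)
P = B + 1.87·ex + -2.83·ey = (-0.5980,-6.3028)

-0.60 -6.30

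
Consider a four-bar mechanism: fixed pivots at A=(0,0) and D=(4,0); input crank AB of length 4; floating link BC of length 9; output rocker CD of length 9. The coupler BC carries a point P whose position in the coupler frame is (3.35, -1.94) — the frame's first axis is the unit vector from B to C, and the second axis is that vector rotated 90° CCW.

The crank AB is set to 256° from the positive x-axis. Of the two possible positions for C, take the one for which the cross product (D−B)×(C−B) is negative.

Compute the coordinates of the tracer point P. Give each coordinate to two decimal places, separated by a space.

0.88 -7.29

A=(0,0), D=(4.00,0)
B = A + 4.00·(cos256°, sin256°) = (-0.9677, -3.8812)
|BD| = 6.3041
circle(B,9.00) ∩ circle(D,9.00): a=3.1520, h=8.4300
  candidates: C₊=(-3.6739,4.7023) cross=53.143; C₋=(6.7062,-8.5835) cross=-53.143
  mode - wants cross < 0 → take C=(6.7062,-8.5835) (cross=-53.143)
ex = (C−B)/|BC| = (0.8527,-0.5225); ey = (0.5225,0.8527)
P = B + 3.35·ex + -1.94·ey = (0.8751,-7.2856)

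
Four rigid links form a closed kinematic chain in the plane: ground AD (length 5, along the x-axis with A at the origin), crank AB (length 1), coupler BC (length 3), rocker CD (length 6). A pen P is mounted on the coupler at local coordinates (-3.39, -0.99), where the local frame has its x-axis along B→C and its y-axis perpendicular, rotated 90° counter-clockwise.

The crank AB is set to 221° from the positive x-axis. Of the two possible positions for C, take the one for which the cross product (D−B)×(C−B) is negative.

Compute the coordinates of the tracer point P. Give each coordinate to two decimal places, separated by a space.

A=(0,0), D=(5.00,0)
B = A + 1.00·(cos221°, sin221°) = (-0.7547, -0.6561)
|BD| = 5.7920
circle(B,3.00) ∩ circle(D,6.00): a=0.5652, h=2.9463
  candidates: C₊=(-0.5269,2.3353) cross=17.065; C₋=(0.1406,-3.5194) cross=-17.065
  mode - wants cross < 0 → take C=(0.1406,-3.5194) (cross=-17.065)
ex = (C−B)/|BC| = (0.2984,-0.9544); ey = (0.9544,0.2984)
P = B + -3.39·ex + -0.99·ey = (-2.7113,2.2840)

-2.71 2.28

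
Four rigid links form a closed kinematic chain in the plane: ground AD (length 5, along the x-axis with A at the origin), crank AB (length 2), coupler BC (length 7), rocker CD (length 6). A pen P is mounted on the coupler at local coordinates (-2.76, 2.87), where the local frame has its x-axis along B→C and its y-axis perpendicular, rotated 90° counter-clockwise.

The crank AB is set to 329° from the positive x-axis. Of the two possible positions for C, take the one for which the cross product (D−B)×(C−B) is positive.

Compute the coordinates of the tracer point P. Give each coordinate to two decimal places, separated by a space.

-1.73 -3.04

A=(0,0), D=(5.00,0)
B = A + 2.00·(cos329°, sin329°) = (1.7143, -1.0301)
|BD| = 3.4433
circle(B,7.00) ∩ circle(D,6.00): a=3.6094, h=5.9977
  candidates: C₊=(3.3642,5.7727) cross=20.652; C₋=(6.9526,-5.6734) cross=-20.652
  mode + wants cross > 0 → take C=(3.3642,5.7727) (cross=20.652)
ex = (C−B)/|BC| = (0.2357,0.9718); ey = (-0.9718,0.2357)
P = B + -2.76·ex + 2.87·ey = (-1.7253,-3.0359)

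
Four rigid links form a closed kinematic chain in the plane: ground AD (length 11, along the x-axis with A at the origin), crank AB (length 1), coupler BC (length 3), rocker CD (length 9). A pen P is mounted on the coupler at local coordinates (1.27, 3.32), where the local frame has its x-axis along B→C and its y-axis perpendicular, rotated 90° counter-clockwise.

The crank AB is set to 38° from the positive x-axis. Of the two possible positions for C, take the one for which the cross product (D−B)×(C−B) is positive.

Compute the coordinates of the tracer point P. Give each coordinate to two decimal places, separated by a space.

-1.17 3.58

A=(0,0), D=(11.00,0)
B = A + 1.00·(cos38°, sin38°) = (0.7880, 0.6157)
|BD| = 10.2305
circle(B,3.00) ∩ circle(D,9.00): a=1.5964, h=2.5400
  candidates: C₊=(2.5344,3.0550) cross=25.985; C₋=(2.2287,-2.0158) cross=-25.985
  mode + wants cross > 0 → take C=(2.5344,3.0550) (cross=25.985)
ex = (C−B)/|BC| = (0.5821,0.8131); ey = (-0.8131,0.5821)
P = B + 1.27·ex + 3.32·ey = (-1.1722,3.5809)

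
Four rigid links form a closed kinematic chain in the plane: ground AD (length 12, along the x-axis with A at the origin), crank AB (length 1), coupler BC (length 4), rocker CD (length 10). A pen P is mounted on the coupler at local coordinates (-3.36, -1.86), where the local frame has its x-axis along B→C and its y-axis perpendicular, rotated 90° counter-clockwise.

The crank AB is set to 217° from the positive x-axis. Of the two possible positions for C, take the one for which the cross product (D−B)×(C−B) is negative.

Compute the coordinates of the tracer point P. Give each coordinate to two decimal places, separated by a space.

A=(0,0), D=(12.00,0)
B = A + 1.00·(cos217°, sin217°) = (-0.7986, -0.6018)
|BD| = 12.8128
circle(B,4.00) ∩ circle(D,10.00): a=3.1284, h=2.4926
  candidates: C₊=(2.2092,2.0350) cross=31.937; C₋=(2.4434,-2.9447) cross=-31.937
  mode - wants cross < 0 → take C=(2.4434,-2.9447) (cross=-31.937)
ex = (C−B)/|BC| = (0.8105,-0.5857); ey = (0.5857,0.8105)
P = B + -3.36·ex + -1.86·ey = (-4.6114,-0.1413)

-4.61 -0.14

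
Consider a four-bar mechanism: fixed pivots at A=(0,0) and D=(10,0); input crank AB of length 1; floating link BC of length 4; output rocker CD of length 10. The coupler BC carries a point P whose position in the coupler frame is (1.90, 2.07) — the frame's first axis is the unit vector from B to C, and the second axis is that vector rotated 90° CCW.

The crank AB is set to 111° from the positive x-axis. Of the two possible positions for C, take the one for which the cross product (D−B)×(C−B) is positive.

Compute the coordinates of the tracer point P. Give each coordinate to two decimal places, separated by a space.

-1.56 3.47

A=(0,0), D=(10.00,0)
B = A + 1.00·(cos111°, sin111°) = (-0.3584, 0.9336)
|BD| = 10.4004
circle(B,4.00) ∩ circle(D,10.00): a=1.1619, h=3.8275
  candidates: C₊=(1.1424,4.6414) cross=39.808; C₋=(0.4552,-2.9828) cross=-39.808
  mode + wants cross > 0 → take C=(1.1424,4.6414) (cross=39.808)
ex = (C−B)/|BC| = (0.3752,0.9270); ey = (-0.9270,0.3752)
P = B + 1.90·ex + 2.07·ey = (-1.5643,3.4714)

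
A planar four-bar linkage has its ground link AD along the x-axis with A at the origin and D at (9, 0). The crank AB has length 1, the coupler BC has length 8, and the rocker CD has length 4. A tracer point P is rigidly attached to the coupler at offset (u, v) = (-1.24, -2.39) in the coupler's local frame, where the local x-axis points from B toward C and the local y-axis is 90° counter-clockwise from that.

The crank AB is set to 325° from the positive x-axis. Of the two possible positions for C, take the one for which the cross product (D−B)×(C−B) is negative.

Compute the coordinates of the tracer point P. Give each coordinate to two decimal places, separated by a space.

-1.30 -2.23

A=(0,0), D=(9.00,0)
B = A + 1.00·(cos325°, sin325°) = (0.8192, -0.5736)
|BD| = 8.2009
circle(B,8.00) ∩ circle(D,4.00): a=7.0270, h=3.8238
  candidates: C₊=(7.5615,3.7324) cross=31.359; C₋=(8.0963,-3.8966) cross=-31.359
  mode - wants cross < 0 → take C=(8.0963,-3.8966) (cross=-31.359)
ex = (C−B)/|BC| = (0.9096,-0.4154); ey = (0.4154,0.9096)
P = B + -1.24·ex + -2.39·ey = (-1.3016,-2.2326)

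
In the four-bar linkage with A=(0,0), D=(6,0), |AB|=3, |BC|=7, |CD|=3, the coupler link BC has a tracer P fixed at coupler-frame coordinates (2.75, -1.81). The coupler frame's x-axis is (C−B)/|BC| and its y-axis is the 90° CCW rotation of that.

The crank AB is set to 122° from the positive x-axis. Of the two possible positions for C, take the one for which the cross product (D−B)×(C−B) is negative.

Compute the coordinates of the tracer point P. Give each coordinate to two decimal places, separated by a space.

-0.66 -0.61

A=(0,0), D=(6.00,0)
B = A + 3.00·(cos122°, sin122°) = (-1.5898, 2.5441)
|BD| = 8.0048
circle(B,7.00) ∩ circle(D,3.00): a=6.5009, h=2.5958
  candidates: C₊=(5.3991,2.9392) cross=20.779; C₋=(3.7490,-1.9832) cross=-20.779
  mode - wants cross < 0 → take C=(3.7490,-1.9832) (cross=-20.779)
ex = (C−B)/|BC| = (0.7627,-0.6468); ey = (0.6468,0.7627)
P = B + 2.75·ex + -1.81·ey = (-0.6630,-0.6149)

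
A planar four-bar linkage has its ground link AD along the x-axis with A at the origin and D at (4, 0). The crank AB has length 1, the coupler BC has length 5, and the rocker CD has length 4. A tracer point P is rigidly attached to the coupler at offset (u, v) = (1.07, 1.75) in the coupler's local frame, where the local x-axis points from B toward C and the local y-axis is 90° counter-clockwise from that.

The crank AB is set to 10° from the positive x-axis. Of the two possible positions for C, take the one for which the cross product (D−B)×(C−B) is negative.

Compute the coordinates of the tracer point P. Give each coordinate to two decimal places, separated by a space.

A=(0,0), D=(4.00,0)
B = A + 1.00·(cos10°, sin10°) = (0.9848, 0.1736)
|BD| = 3.0202
circle(B,5.00) ∩ circle(D,4.00): a=3.0001, h=3.9999
  candidates: C₊=(4.2099,3.9945) cross=12.081; C₋=(3.7499,-3.9922) cross=-12.081
  mode - wants cross < 0 → take C=(3.7499,-3.9922) (cross=-12.081)
ex = (C−B)/|BC| = (0.5530,-0.8332); ey = (0.8332,0.5530)
P = B + 1.07·ex + 1.75·ey = (3.0346,0.2500)

3.03 0.25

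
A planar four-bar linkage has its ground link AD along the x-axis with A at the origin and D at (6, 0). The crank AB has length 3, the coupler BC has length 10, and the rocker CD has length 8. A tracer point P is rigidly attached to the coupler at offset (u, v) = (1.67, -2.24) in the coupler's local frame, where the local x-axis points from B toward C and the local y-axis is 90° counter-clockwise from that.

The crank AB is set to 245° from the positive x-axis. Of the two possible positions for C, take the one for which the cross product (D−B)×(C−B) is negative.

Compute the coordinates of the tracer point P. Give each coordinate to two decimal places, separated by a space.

-1.00 -5.50

A=(0,0), D=(6.00,0)
B = A + 3.00·(cos245°, sin245°) = (-1.2679, -2.7189)
|BD| = 7.7598
circle(B,10.00) ∩ circle(D,8.00): a=6.1995, h=7.8464
  candidates: C₊=(1.7894,6.8023) cross=60.886; C₋=(7.2879,-7.8956) cross=-60.886
  mode - wants cross < 0 → take C=(7.2879,-7.8956) (cross=-60.886)
ex = (C−B)/|BC| = (0.8556,-0.5177); ey = (0.5177,0.8556)
P = B + 1.67·ex + -2.24·ey = (-0.9986,-5.4999)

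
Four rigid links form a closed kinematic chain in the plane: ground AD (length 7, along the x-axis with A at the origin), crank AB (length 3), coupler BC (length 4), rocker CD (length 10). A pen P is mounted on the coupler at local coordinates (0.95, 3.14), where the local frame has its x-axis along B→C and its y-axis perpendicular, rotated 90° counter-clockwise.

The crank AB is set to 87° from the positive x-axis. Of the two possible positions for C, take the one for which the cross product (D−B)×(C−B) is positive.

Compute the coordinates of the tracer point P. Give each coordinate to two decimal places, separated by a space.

A=(0,0), D=(7.00,0)
B = A + 3.00·(cos87°, sin87°) = (0.1570, 2.9959)
|BD| = 7.4701
circle(B,4.00) ∩ circle(D,10.00): a=-1.8874, h=3.5267
  candidates: C₊=(-0.1576,6.9835) cross=26.345; C₋=(-2.9864,0.5222) cross=-26.345
  mode + wants cross > 0 → take C=(-0.1576,6.9835) (cross=26.345)
ex = (C−B)/|BC| = (-0.0786,0.9969); ey = (-0.9969,-0.0786)
P = B + 0.95·ex + 3.14·ey = (-3.0480,3.6960)

-3.05 3.70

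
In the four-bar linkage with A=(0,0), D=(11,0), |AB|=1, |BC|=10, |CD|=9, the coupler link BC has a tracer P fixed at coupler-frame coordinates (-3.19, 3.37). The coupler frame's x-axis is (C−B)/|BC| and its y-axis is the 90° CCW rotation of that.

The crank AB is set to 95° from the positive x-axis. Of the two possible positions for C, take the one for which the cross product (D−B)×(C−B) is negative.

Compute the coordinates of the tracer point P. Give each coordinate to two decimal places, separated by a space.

A=(0,0), D=(11.00,0)
B = A + 1.00·(cos95°, sin95°) = (-0.0872, 0.9962)
|BD| = 11.1318
circle(B,10.00) ∩ circle(D,9.00): a=6.4193, h=7.6676
  candidates: C₊=(6.9926,8.0586) cross=85.355; C₋=(5.6202,-7.2151) cross=-85.355
  mode - wants cross < 0 → take C=(5.6202,-7.2151) (cross=-85.355)
ex = (C−B)/|BC| = (0.5707,-0.8211); ey = (0.8211,0.5707)
P = B + -3.19·ex + 3.37·ey = (0.8594,5.5390)

0.86 5.54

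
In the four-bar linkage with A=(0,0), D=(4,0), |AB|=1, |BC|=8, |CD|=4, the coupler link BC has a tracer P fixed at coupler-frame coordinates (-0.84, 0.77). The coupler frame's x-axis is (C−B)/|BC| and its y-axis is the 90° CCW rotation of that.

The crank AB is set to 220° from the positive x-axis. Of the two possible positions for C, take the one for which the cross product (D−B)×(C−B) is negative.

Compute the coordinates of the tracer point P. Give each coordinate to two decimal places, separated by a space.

A=(0,0), D=(4.00,0)
B = A + 1.00·(cos220°, sin220°) = (-0.7660, -0.6428)
|BD| = 4.8092
circle(B,8.00) ∩ circle(D,4.00): a=7.3950, h=3.0518
  candidates: C₊=(6.1547,3.3700) cross=14.677; C₋=(6.9705,-2.6788) cross=-14.677
  mode - wants cross < 0 → take C=(6.9705,-2.6788) (cross=-14.677)
ex = (C−B)/|BC| = (0.9671,-0.2545); ey = (0.2545,0.9671)
P = B + -0.84·ex + 0.77·ey = (-1.3824,0.3156)

-1.38 0.32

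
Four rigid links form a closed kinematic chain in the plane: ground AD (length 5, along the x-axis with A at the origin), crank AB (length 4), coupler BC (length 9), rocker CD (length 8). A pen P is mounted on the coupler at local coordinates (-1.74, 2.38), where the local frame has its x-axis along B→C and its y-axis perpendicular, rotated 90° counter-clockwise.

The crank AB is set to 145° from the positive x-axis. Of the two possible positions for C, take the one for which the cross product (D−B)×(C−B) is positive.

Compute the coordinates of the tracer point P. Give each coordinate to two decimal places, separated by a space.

A=(0,0), D=(5.00,0)
B = A + 4.00·(cos145°, sin145°) = (-3.2766, 2.2943)
|BD| = 8.5887
circle(B,9.00) ∩ circle(D,8.00): a=5.2840, h=7.2855
  candidates: C₊=(3.7616,7.9036) cross=62.573; C₋=(-0.1308,-6.1380) cross=-62.573
  mode + wants cross > 0 → take C=(3.7616,7.9036) (cross=62.573)
ex = (C−B)/|BC| = (0.7820,0.6233); ey = (-0.6233,0.7820)
P = B + -1.74·ex + 2.38·ey = (-6.1207,3.0711)

-6.12 3.07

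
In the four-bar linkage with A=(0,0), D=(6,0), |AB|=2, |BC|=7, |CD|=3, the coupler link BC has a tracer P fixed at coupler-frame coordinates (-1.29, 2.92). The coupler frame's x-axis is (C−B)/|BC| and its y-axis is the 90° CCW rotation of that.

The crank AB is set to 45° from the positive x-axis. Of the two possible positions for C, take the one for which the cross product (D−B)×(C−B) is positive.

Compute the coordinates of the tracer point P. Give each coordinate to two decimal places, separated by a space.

A=(0,0), D=(6.00,0)
B = A + 2.00·(cos45°, sin45°) = (1.4142, 1.4142)
|BD| = 4.7989
circle(B,7.00) ∩ circle(D,3.00): a=6.5671, h=2.4235
  candidates: C₊=(8.4039,1.7948) cross=11.630; C₋=(6.9754,-2.8370) cross=-11.630
  mode + wants cross > 0 → take C=(8.4039,1.7948) (cross=11.630)
ex = (C−B)/|BC| = (0.9985,0.0544); ey = (-0.0544,0.9985)
P = B + -1.29·ex + 2.92·ey = (-0.0327,4.2597)

-0.03 4.26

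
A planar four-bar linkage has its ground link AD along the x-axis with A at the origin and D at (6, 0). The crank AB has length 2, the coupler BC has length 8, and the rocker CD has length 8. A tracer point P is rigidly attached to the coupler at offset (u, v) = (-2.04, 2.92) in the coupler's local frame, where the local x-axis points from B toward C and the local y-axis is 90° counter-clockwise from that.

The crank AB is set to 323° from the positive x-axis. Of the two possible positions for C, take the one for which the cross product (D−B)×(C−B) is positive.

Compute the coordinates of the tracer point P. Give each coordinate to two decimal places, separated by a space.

-1.37 -3.18

A=(0,0), D=(6.00,0)
B = A + 2.00·(cos323°, sin323°) = (1.5973, -1.2036)
|BD| = 4.5643
circle(B,8.00) ∩ circle(D,8.00): a=2.2821, h=7.6676
  candidates: C₊=(1.7766,6.7944) cross=34.997; C₋=(5.8206,-7.9980) cross=-34.997
  mode + wants cross > 0 → take C=(1.7766,6.7944) (cross=34.997)
ex = (C−B)/|BC| = (0.0224,0.9997); ey = (-0.9997,0.0224)
P = B + -2.04·ex + 2.92·ey = (-1.3677,-3.1776)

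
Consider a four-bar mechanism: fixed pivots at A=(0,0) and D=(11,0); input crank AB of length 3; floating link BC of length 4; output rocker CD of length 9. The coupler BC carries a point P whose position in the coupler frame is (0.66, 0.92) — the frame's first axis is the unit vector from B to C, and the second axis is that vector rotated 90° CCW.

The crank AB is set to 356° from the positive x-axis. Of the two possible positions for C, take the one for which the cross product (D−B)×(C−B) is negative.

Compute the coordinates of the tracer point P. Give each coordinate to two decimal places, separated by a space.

3.92 -0.86

A=(0,0), D=(11.00,0)
B = A + 3.00·(cos356°, sin356°) = (2.9927, -0.2093)
|BD| = 8.0100
circle(B,4.00) ∩ circle(D,9.00): a=-0.0524, h=3.9997
  candidates: C₊=(2.8358,3.7877) cross=32.037; C₋=(3.0448,-4.2089) cross=-32.037
  mode - wants cross < 0 → take C=(3.0448,-4.2089) (cross=-32.037)
ex = (C−B)/|BC| = (0.0130,-0.9999); ey = (0.9999,0.0130)
P = B + 0.66·ex + 0.92·ey = (3.9212,-0.8572)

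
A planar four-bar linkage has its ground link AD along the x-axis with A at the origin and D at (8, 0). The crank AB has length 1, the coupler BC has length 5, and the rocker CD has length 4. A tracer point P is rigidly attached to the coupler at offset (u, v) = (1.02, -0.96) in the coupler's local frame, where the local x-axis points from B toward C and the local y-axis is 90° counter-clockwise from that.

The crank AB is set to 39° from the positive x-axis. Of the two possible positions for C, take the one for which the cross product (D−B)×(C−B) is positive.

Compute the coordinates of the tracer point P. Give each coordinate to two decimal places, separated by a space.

A=(0,0), D=(8.00,0)
B = A + 1.00·(cos39°, sin39°) = (0.7771, 0.6293)
|BD| = 7.2502
circle(B,5.00) ∩ circle(D,4.00): a=4.2458, h=2.6407
  candidates: C₊=(5.2361,2.8915) cross=19.146; C₋=(4.7777,-2.3700) cross=-19.146
  mode + wants cross > 0 → take C=(5.2361,2.8915) (cross=19.146)
ex = (C−B)/|BC| = (0.8918,0.4524); ey = (-0.4524,0.8918)
P = B + 1.02·ex + -0.96·ey = (2.1211,0.2347)

2.12 0.23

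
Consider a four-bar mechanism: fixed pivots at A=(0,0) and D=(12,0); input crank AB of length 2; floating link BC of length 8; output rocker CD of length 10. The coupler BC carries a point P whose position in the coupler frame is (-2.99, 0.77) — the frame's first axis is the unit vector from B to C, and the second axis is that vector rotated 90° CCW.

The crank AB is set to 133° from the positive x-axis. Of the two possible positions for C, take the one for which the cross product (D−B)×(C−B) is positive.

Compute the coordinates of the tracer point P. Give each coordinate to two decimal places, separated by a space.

A=(0,0), D=(12.00,0)
B = A + 2.00·(cos133°, sin133°) = (-1.3640, 1.4627)
|BD| = 13.4438
circle(B,8.00) ∩ circle(D,10.00): a=5.3830, h=5.9181
  candidates: C₊=(4.6309,6.7599) cross=79.561; C₋=(3.3432,-5.0059) cross=-79.561
  mode + wants cross > 0 → take C=(4.6309,6.7599) (cross=79.561)
ex = (C−B)/|BC| = (0.7494,0.6622); ey = (-0.6622,0.7494)
P = B + -2.99·ex + 0.77·ey = (-4.1145,0.0599)

-4.11 0.06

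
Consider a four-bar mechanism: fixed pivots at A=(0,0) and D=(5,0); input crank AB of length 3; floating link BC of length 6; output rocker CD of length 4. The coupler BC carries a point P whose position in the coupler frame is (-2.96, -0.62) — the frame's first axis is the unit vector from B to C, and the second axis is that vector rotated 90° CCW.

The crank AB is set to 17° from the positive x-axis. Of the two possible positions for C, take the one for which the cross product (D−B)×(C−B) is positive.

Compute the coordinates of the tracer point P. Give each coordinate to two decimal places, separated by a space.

-0.08 0.19

A=(0,0), D=(5.00,0)
B = A + 3.00·(cos17°, sin17°) = (2.8689, 0.8771)
|BD| = 2.3045
circle(B,6.00) ∩ circle(D,4.00): a=5.4915, h=2.4172
  candidates: C₊=(8.8672,1.0223) cross=5.571; C₋=(7.0271,-3.4483) cross=-5.571
  mode + wants cross > 0 → take C=(8.8672,1.0223) (cross=5.571)
ex = (C−B)/|BC| = (0.9997,0.0242); ey = (-0.0242,0.9997)
P = B + -2.96·ex + -0.62·ey = (-0.0752,0.1857)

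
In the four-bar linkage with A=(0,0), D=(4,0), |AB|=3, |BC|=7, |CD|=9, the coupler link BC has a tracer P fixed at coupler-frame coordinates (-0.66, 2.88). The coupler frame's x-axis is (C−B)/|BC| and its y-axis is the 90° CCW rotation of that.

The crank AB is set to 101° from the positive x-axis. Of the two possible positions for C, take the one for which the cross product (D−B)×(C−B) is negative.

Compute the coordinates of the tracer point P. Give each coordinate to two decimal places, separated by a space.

2.17 1.85

A=(0,0), D=(4.00,0)
B = A + 3.00·(cos101°, sin101°) = (-0.5724, 2.9449)
|BD| = 5.4387
circle(B,7.00) ∩ circle(D,9.00): a=-0.2225, h=6.9965
  candidates: C₊=(3.0288,8.9474) cross=38.052; C₋=(-4.5479,-2.8167) cross=-38.052
  mode - wants cross < 0 → take C=(-4.5479,-2.8167) (cross=-38.052)
ex = (C−B)/|BC| = (-0.5679,-0.8231); ey = (0.8231,-0.5679)
P = B + -0.66·ex + 2.88·ey = (2.1729,1.8525)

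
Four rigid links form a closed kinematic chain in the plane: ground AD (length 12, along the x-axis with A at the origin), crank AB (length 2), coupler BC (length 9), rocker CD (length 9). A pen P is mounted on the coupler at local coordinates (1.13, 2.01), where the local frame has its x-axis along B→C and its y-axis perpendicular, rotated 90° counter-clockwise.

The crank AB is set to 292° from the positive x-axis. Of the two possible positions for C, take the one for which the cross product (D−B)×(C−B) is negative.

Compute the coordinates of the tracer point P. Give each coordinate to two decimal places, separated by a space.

A=(0,0), D=(12.00,0)
B = A + 2.00·(cos292°, sin292°) = (0.7492, -1.8544)
|BD| = 11.4026
circle(B,9.00) ∩ circle(D,9.00): a=5.7013, h=6.9639
  candidates: C₊=(5.2421,5.9440) cross=79.406; C₋=(7.5071,-7.7983) cross=-79.406
  mode - wants cross < 0 → take C=(7.5071,-7.7983) (cross=-79.406)
ex = (C−B)/|BC| = (0.7509,-0.6604); ey = (0.6604,0.7509)
P = B + 1.13·ex + 2.01·ey = (2.9252,-1.0914)

2.93 -1.09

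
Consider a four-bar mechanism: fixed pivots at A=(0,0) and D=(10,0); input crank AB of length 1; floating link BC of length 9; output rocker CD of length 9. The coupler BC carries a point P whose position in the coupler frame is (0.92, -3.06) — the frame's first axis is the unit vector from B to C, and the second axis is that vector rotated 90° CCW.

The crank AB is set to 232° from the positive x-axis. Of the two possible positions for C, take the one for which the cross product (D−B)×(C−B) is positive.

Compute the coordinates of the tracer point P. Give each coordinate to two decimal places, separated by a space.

A=(0,0), D=(10.00,0)
B = A + 1.00·(cos232°, sin232°) = (-0.6157, -0.7880)
|BD| = 10.6449
circle(B,9.00) ∩ circle(D,9.00): a=5.3224, h=7.2575
  candidates: C₊=(4.1549,6.8436) cross=77.255; C₋=(5.2294,-7.6316) cross=-77.255
  mode + wants cross > 0 → take C=(4.1549,6.8436) (cross=77.255)
ex = (C−B)/|BC| = (0.5301,0.8480); ey = (-0.8480,0.5301)
P = B + 0.92·ex + -3.06·ey = (2.4667,-1.6299)

2.47 -1.63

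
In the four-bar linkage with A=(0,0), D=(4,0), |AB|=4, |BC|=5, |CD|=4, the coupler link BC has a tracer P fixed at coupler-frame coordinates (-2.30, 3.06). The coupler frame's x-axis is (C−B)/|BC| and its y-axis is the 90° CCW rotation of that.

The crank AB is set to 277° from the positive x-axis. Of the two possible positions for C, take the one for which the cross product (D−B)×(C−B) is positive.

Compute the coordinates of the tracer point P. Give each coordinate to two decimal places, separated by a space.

-2.40 -6.48

A=(0,0), D=(4.00,0)
B = A + 4.00·(cos277°, sin277°) = (0.4875, -3.9702)
|BD| = 5.3010
circle(B,5.00) ∩ circle(D,4.00): a=3.4994, h=3.5713
  candidates: C₊=(0.1315,1.0171) cross=18.931; C₋=(5.4810,-3.7157) cross=-18.931
  mode + wants cross > 0 → take C=(0.1315,1.0171) (cross=18.931)
ex = (C−B)/|BC| = (-0.0712,0.9975); ey = (-0.9975,-0.0712)
P = B + -2.30·ex + 3.06·ey = (-2.4010,-6.4822)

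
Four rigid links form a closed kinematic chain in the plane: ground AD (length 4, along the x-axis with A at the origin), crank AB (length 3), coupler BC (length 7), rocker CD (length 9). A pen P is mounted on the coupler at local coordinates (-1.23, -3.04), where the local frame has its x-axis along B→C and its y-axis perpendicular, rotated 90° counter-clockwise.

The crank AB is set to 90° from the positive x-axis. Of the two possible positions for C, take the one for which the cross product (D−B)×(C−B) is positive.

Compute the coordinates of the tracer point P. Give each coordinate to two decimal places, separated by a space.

A=(0,0), D=(4.00,0)
B = A + 3.00·(cos90°, sin90°) = (0.0000, 3.0000)
|BD| = 5.0000
circle(B,7.00) ∩ circle(D,9.00): a=-0.7000, h=6.9649
  candidates: C₊=(3.6189,8.9919) cross=34.825; C₋=(-4.7389,-2.1519) cross=-34.825
  mode + wants cross > 0 → take C=(3.6189,8.9919) (cross=34.825)
ex = (C−B)/|BC| = (0.5170,0.8560); ey = (-0.8560,0.5170)
P = B + -1.23·ex + -3.04·ey = (1.9663,0.3755)

1.97 0.38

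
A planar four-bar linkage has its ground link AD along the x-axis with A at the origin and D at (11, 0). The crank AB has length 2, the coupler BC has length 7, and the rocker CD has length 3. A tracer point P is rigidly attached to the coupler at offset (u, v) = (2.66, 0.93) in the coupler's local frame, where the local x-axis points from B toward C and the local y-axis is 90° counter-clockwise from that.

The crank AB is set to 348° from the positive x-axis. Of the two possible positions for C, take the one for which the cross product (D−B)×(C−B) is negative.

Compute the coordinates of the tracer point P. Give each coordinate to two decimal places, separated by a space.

4.76 -0.12

A=(0,0), D=(11.00,0)
B = A + 2.00·(cos348°, sin348°) = (1.9563, -0.4158)
|BD| = 9.0533
circle(B,7.00) ∩ circle(D,3.00): a=6.7358, h=1.9051
  candidates: C₊=(8.5975,1.7966) cross=17.247; C₋=(8.7725,-2.0095) cross=-17.247
  mode - wants cross < 0 → take C=(8.7725,-2.0095) (cross=-17.247)
ex = (C−B)/|BC| = (0.9737,-0.2277); ey = (0.2277,0.9737)
P = B + 2.66·ex + 0.93·ey = (4.7582,-0.1158)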